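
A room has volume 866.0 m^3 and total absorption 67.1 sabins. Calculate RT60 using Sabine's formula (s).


Given values:
  V = 866.0 m^3
  A = 67.1 sabins
Formula: RT60 = 0.161 * V / A
Numerator: 0.161 * 866.0 = 139.426
RT60 = 139.426 / 67.1 = 2.078

2.078 s


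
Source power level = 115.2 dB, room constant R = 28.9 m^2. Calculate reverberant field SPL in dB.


Given values:
  Lw = 115.2 dB, R = 28.9 m^2
Formula: SPL = Lw + 10 * log10(4 / R)
Compute 4 / R = 4 / 28.9 = 0.138408
Compute 10 * log10(0.138408) = -8.5884
SPL = 115.2 + (-8.5884) = 106.61

106.61 dB


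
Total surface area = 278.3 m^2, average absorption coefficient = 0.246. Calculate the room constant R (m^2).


Given values:
  S = 278.3 m^2, alpha = 0.246
Formula: R = S * alpha / (1 - alpha)
Numerator: 278.3 * 0.246 = 68.4618
Denominator: 1 - 0.246 = 0.754
R = 68.4618 / 0.754 = 90.8

90.8 m^2


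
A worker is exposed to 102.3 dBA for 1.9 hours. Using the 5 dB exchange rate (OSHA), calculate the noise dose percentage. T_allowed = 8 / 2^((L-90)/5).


Given values:
  L = 102.3 dBA, T = 1.9 hours
Formula: T_allowed = 8 / 2^((L - 90) / 5)
Compute exponent: (102.3 - 90) / 5 = 2.46
Compute 2^(2.46) = 5.502167
T_allowed = 8 / 5.502167 = 1.453973 hours
Dose = (T / T_allowed) * 100
Dose = (1.9 / 1.453973) * 100 = 130.68

130.68 %


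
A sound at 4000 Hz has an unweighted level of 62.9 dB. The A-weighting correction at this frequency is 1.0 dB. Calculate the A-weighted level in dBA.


Given values:
  SPL = 62.9 dB
  A-weighting at 4000 Hz = 1.0 dB
Formula: L_A = SPL + A_weight
L_A = 62.9 + (1.0)
L_A = 63.9

63.9 dBA


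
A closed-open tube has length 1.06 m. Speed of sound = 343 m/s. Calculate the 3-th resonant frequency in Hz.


Given values:
  Tube type: closed-open, L = 1.06 m, c = 343 m/s, n = 3
Formula: f_n = (2n - 1) * c / (4 * L)
Compute 2n - 1 = 2*3 - 1 = 5
Compute 4 * L = 4 * 1.06 = 4.24
f = 5 * 343 / 4.24
f = 404.48

404.48 Hz


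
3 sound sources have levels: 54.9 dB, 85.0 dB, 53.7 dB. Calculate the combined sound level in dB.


Formula: L_total = 10 * log10( sum(10^(Li/10)) )
  Source 1: 10^(54.9/10) = 309029.5433
  Source 2: 10^(85.0/10) = 316227766.0168
  Source 3: 10^(53.7/10) = 234422.8815
Sum of linear values = 316771218.4416
L_total = 10 * log10(316771218.4416) = 85.01

85.01 dB


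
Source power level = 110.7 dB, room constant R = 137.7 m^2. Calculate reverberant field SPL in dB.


Given values:
  Lw = 110.7 dB, R = 137.7 m^2
Formula: SPL = Lw + 10 * log10(4 / R)
Compute 4 / R = 4 / 137.7 = 0.029049
Compute 10 * log10(0.029049) = -15.3687
SPL = 110.7 + (-15.3687) = 95.33

95.33 dB


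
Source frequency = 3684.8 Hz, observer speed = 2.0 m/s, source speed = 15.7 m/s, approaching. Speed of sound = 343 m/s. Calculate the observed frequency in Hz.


Given values:
  f_s = 3684.8 Hz, v_o = 2.0 m/s, v_s = 15.7 m/s
  Direction: approaching
Formula: f_o = f_s * (c + v_o) / (c - v_s)
Numerator: c + v_o = 343 + 2.0 = 345.0
Denominator: c - v_s = 343 - 15.7 = 327.3
f_o = 3684.8 * 345.0 / 327.3 = 3884.07

3884.07 Hz


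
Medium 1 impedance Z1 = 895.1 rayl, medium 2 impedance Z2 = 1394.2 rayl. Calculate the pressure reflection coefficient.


Given values:
  Z1 = 895.1 rayl, Z2 = 1394.2 rayl
Formula: R = (Z2 - Z1) / (Z2 + Z1)
Numerator: Z2 - Z1 = 1394.2 - 895.1 = 499.1
Denominator: Z2 + Z1 = 1394.2 + 895.1 = 2289.3
R = 499.1 / 2289.3 = 0.218

0.218


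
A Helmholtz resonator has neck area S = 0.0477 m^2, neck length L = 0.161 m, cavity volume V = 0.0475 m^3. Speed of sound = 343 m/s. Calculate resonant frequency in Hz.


Given values:
  S = 0.0477 m^2, L = 0.161 m, V = 0.0475 m^3, c = 343 m/s
Formula: f = (c / (2*pi)) * sqrt(S / (V * L))
Compute V * L = 0.0475 * 0.161 = 0.0076475
Compute S / (V * L) = 0.0477 / 0.0076475 = 6.2373
Compute sqrt(6.2373) = 2.497459
Compute c / (2*pi) = 343 / 6.283185 = 54.590148
f = 54.590148 * 2.497459 = 136.34

136.34 Hz


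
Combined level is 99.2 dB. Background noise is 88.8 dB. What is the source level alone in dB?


Given values:
  L_total = 99.2 dB, L_bg = 88.8 dB
Formula: L_source = 10 * log10(10^(L_total/10) - 10^(L_bg/10))
Convert to linear:
  10^(99.2/10) = 8317637711.0267
  10^(88.8/10) = 758577575.0292
Difference: 8317637711.0267 - 758577575.0292 = 7559060135.9975
L_source = 10 * log10(7559060135.9975) = 98.78

98.78 dB


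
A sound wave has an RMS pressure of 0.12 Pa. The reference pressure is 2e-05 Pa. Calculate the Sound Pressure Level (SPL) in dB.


Given values:
  p = 0.12 Pa
  p_ref = 2e-05 Pa
Formula: SPL = 20 * log10(p / p_ref)
Compute ratio: p / p_ref = 0.12 / 2e-05 = 6000
Compute log10: log10(6000) = 3.778151
Multiply: SPL = 20 * 3.778151 = 75.56

75.56 dB


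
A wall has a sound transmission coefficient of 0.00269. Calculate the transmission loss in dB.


Given values:
  tau = 0.00269
Formula: TL = 10 * log10(1 / tau)
Compute 1 / tau = 1 / 0.00269 = 371.7472
Compute log10(371.7472) = 2.570248
TL = 10 * 2.570248 = 25.7

25.7 dB


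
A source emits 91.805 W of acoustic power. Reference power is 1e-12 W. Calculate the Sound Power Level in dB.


Given values:
  W = 91.805 W
  W_ref = 1e-12 W
Formula: SWL = 10 * log10(W / W_ref)
Compute ratio: W / W_ref = 91805000000000
Compute log10: log10(91805000000000) = 13.962866
Multiply: SWL = 10 * 13.962866 = 139.63

139.63 dB


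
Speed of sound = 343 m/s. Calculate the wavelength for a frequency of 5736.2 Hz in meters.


Given values:
  c = 343 m/s, f = 5736.2 Hz
Formula: lambda = c / f
lambda = 343 / 5736.2
lambda = 0.0598

0.0598 m


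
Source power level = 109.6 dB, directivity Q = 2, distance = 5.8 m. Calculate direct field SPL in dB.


Given values:
  Lw = 109.6 dB, Q = 2, r = 5.8 m
Formula: SPL = Lw + 10 * log10(Q / (4 * pi * r^2))
Compute 4 * pi * r^2 = 4 * pi * 5.8^2 = 422.7327
Compute Q / denom = 2 / 422.7327 = 0.00473112
Compute 10 * log10(0.00473112) = -23.2504
SPL = 109.6 + (-23.2504) = 86.35

86.35 dB


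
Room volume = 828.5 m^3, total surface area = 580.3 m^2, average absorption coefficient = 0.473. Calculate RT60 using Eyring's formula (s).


Given values:
  V = 828.5 m^3, S = 580.3 m^2, alpha = 0.473
Formula: RT60 = 0.161 * V / (-S * ln(1 - alpha))
Compute ln(1 - 0.473) = ln(0.527) = -0.640555
Denominator: -580.3 * -0.640555 = 371.7141
Numerator: 0.161 * 828.5 = 133.3885
RT60 = 133.3885 / 371.7141 = 0.359

0.359 s


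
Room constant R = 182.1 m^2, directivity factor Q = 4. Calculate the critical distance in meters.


Given values:
  R = 182.1 m^2, Q = 4
Formula: d_c = 0.141 * sqrt(Q * R)
Compute Q * R = 4 * 182.1 = 728.4
Compute sqrt(728.4) = 26.9889
d_c = 0.141 * 26.9889 = 3.805

3.805 m


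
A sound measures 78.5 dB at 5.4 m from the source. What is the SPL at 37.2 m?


Given values:
  SPL1 = 78.5 dB, r1 = 5.4 m, r2 = 37.2 m
Formula: SPL2 = SPL1 - 20 * log10(r2 / r1)
Compute ratio: r2 / r1 = 37.2 / 5.4 = 6.8889
Compute log10: log10(6.8889) = 0.83815
Compute drop: 20 * 0.83815 = 16.763
SPL2 = 78.5 - 16.763 = 61.74

61.74 dB


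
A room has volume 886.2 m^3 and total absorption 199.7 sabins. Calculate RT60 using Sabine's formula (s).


Given values:
  V = 886.2 m^3
  A = 199.7 sabins
Formula: RT60 = 0.161 * V / A
Numerator: 0.161 * 886.2 = 142.6782
RT60 = 142.6782 / 199.7 = 0.714

0.714 s


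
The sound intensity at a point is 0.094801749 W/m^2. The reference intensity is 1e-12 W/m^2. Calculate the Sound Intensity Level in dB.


Given values:
  I = 0.094801749 W/m^2
  I_ref = 1e-12 W/m^2
Formula: SIL = 10 * log10(I / I_ref)
Compute ratio: I / I_ref = 94801749000
Compute log10: log10(94801749000) = 10.976816
Multiply: SIL = 10 * 10.976816 = 109.77

109.77 dB


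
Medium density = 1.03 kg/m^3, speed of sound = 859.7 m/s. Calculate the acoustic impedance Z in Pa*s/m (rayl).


Given values:
  rho = 1.03 kg/m^3
  c = 859.7 m/s
Formula: Z = rho * c
Z = 1.03 * 859.7
Z = 885.49

885.49 rayl


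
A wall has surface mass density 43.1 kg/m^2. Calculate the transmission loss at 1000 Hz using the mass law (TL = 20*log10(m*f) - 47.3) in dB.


Given values:
  m = 43.1 kg/m^2, f = 1000 Hz
Formula: TL = 20 * log10(m * f) - 47.3
Compute m * f = 43.1 * 1000 = 43100.0
Compute log10(43100.0) = 4.634477
Compute 20 * 4.634477 = 92.6895
TL = 92.6895 - 47.3 = 45.39

45.39 dB


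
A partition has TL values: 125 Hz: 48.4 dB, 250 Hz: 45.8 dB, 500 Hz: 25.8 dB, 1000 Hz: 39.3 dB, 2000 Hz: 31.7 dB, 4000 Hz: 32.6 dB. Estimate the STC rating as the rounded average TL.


Given TL values at each frequency:
  125 Hz: 48.4 dB
  250 Hz: 45.8 dB
  500 Hz: 25.8 dB
  1000 Hz: 39.3 dB
  2000 Hz: 31.7 dB
  4000 Hz: 32.6 dB
Formula: STC ~ round(average of TL values)
Sum = 48.4 + 45.8 + 25.8 + 39.3 + 31.7 + 32.6 = 223.6
Average = 223.6 / 6 = 37.27
Rounded: 37

37


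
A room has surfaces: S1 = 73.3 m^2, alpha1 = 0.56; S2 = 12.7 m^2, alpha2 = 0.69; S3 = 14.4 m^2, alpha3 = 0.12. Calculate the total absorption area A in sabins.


Given surfaces:
  Surface 1: 73.3 * 0.56 = 41.048
  Surface 2: 12.7 * 0.69 = 8.763
  Surface 3: 14.4 * 0.12 = 1.728
Formula: A = sum(Si * alpha_i)
A = 41.048 + 8.763 + 1.728
A = 51.54

51.54 sabins


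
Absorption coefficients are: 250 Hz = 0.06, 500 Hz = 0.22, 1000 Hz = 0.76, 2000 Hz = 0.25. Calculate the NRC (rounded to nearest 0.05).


Given values:
  a_250 = 0.06, a_500 = 0.22
  a_1000 = 0.76, a_2000 = 0.25
Formula: NRC = (a250 + a500 + a1000 + a2000) / 4
Sum = 0.06 + 0.22 + 0.76 + 0.25 = 1.29
NRC = 1.29 / 4 = 0.3225
Rounded to nearest 0.05: 0.3

0.3


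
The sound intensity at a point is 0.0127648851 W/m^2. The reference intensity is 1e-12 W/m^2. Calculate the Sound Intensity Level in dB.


Given values:
  I = 0.0127648851 W/m^2
  I_ref = 1e-12 W/m^2
Formula: SIL = 10 * log10(I / I_ref)
Compute ratio: I / I_ref = 12764885100
Compute log10: log10(12764885100) = 10.106017
Multiply: SIL = 10 * 10.106017 = 101.06

101.06 dB


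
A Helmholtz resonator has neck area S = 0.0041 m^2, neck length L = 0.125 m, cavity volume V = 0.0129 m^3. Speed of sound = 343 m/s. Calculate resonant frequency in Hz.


Given values:
  S = 0.0041 m^2, L = 0.125 m, V = 0.0129 m^3, c = 343 m/s
Formula: f = (c / (2*pi)) * sqrt(S / (V * L))
Compute V * L = 0.0129 * 0.125 = 0.0016125
Compute S / (V * L) = 0.0041 / 0.0016125 = 2.5426
Compute sqrt(2.5426) = 1.594553
Compute c / (2*pi) = 343 / 6.283185 = 54.590148
f = 54.590148 * 1.594553 = 87.05

87.05 Hz


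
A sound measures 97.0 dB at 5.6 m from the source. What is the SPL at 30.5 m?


Given values:
  SPL1 = 97.0 dB, r1 = 5.6 m, r2 = 30.5 m
Formula: SPL2 = SPL1 - 20 * log10(r2 / r1)
Compute ratio: r2 / r1 = 30.5 / 5.6 = 5.4464
Compute log10: log10(5.4464) = 0.73611
Compute drop: 20 * 0.73611 = 14.7222
SPL2 = 97.0 - 14.7222 = 82.28

82.28 dB


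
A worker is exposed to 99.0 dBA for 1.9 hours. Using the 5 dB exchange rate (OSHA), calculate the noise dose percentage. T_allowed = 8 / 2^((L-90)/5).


Given values:
  L = 99.0 dBA, T = 1.9 hours
Formula: T_allowed = 8 / 2^((L - 90) / 5)
Compute exponent: (99.0 - 90) / 5 = 1.8
Compute 2^(1.8) = 3.482202
T_allowed = 8 / 3.482202 = 2.297397 hours
Dose = (T / T_allowed) * 100
Dose = (1.9 / 2.297397) * 100 = 82.7

82.7 %


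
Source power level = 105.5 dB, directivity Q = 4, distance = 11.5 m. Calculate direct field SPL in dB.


Given values:
  Lw = 105.5 dB, Q = 4, r = 11.5 m
Formula: SPL = Lw + 10 * log10(Q / (4 * pi * r^2))
Compute 4 * pi * r^2 = 4 * pi * 11.5^2 = 1661.9025
Compute Q / denom = 4 / 1661.9025 = 0.00240688
Compute 10 * log10(0.00240688) = -26.1855
SPL = 105.5 + (-26.1855) = 79.31

79.31 dB


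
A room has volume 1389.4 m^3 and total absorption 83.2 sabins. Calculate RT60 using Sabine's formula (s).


Given values:
  V = 1389.4 m^3
  A = 83.2 sabins
Formula: RT60 = 0.161 * V / A
Numerator: 0.161 * 1389.4 = 223.6934
RT60 = 223.6934 / 83.2 = 2.689

2.689 s


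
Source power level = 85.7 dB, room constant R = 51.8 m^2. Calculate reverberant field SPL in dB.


Given values:
  Lw = 85.7 dB, R = 51.8 m^2
Formula: SPL = Lw + 10 * log10(4 / R)
Compute 4 / R = 4 / 51.8 = 0.07722
Compute 10 * log10(0.07722) = -11.1227
SPL = 85.7 + (-11.1227) = 74.58

74.58 dB


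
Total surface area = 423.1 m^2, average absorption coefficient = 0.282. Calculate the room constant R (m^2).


Given values:
  S = 423.1 m^2, alpha = 0.282
Formula: R = S * alpha / (1 - alpha)
Numerator: 423.1 * 0.282 = 119.3142
Denominator: 1 - 0.282 = 0.718
R = 119.3142 / 0.718 = 166.18

166.18 m^2


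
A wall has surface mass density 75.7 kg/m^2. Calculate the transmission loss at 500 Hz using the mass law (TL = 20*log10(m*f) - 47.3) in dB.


Given values:
  m = 75.7 kg/m^2, f = 500 Hz
Formula: TL = 20 * log10(m * f) - 47.3
Compute m * f = 75.7 * 500 = 37850.0
Compute log10(37850.0) = 4.578066
Compute 20 * 4.578066 = 91.5613
TL = 91.5613 - 47.3 = 44.26

44.26 dB


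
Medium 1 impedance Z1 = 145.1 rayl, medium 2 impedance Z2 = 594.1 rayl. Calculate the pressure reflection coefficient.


Given values:
  Z1 = 145.1 rayl, Z2 = 594.1 rayl
Formula: R = (Z2 - Z1) / (Z2 + Z1)
Numerator: Z2 - Z1 = 594.1 - 145.1 = 449.0
Denominator: Z2 + Z1 = 594.1 + 145.1 = 739.2
R = 449.0 / 739.2 = 0.6074

0.6074


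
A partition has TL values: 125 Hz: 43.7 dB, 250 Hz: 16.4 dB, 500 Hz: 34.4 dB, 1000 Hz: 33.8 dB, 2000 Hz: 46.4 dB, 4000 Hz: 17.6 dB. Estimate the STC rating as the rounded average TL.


Given TL values at each frequency:
  125 Hz: 43.7 dB
  250 Hz: 16.4 dB
  500 Hz: 34.4 dB
  1000 Hz: 33.8 dB
  2000 Hz: 46.4 dB
  4000 Hz: 17.6 dB
Formula: STC ~ round(average of TL values)
Sum = 43.7 + 16.4 + 34.4 + 33.8 + 46.4 + 17.6 = 192.3
Average = 192.3 / 6 = 32.05
Rounded: 32

32


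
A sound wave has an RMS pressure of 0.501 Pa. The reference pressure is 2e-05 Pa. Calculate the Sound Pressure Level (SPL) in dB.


Given values:
  p = 0.501 Pa
  p_ref = 2e-05 Pa
Formula: SPL = 20 * log10(p / p_ref)
Compute ratio: p / p_ref = 0.501 / 2e-05 = 25050
Compute log10: log10(25050) = 4.398808
Multiply: SPL = 20 * 4.398808 = 87.98

87.98 dB


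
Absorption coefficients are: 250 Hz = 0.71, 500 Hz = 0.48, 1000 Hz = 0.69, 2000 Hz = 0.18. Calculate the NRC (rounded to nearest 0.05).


Given values:
  a_250 = 0.71, a_500 = 0.48
  a_1000 = 0.69, a_2000 = 0.18
Formula: NRC = (a250 + a500 + a1000 + a2000) / 4
Sum = 0.71 + 0.48 + 0.69 + 0.18 = 2.06
NRC = 2.06 / 4 = 0.515
Rounded to nearest 0.05: 0.5

0.5


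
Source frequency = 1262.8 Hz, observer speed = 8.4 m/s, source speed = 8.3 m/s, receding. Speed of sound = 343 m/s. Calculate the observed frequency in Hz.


Given values:
  f_s = 1262.8 Hz, v_o = 8.4 m/s, v_s = 8.3 m/s
  Direction: receding
Formula: f_o = f_s * (c - v_o) / (c + v_s)
Numerator: c - v_o = 343 - 8.4 = 334.6
Denominator: c + v_s = 343 + 8.3 = 351.3
f_o = 1262.8 * 334.6 / 351.3 = 1202.77

1202.77 Hz


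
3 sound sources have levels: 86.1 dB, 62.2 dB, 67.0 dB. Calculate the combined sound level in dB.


Formula: L_total = 10 * log10( sum(10^(Li/10)) )
  Source 1: 10^(86.1/10) = 407380277.8041
  Source 2: 10^(62.2/10) = 1659586.9074
  Source 3: 10^(67.0/10) = 5011872.3363
Sum of linear values = 414051737.0478
L_total = 10 * log10(414051737.0478) = 86.17

86.17 dB


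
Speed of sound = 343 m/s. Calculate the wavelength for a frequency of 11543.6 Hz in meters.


Given values:
  c = 343 m/s, f = 11543.6 Hz
Formula: lambda = c / f
lambda = 343 / 11543.6
lambda = 0.0297

0.0297 m


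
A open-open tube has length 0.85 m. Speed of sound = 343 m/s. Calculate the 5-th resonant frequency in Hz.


Given values:
  Tube type: open-open, L = 0.85 m, c = 343 m/s, n = 5
Formula: f_n = n * c / (2 * L)
Compute 2 * L = 2 * 0.85 = 1.7
f = 5 * 343 / 1.7
f = 1008.82

1008.82 Hz


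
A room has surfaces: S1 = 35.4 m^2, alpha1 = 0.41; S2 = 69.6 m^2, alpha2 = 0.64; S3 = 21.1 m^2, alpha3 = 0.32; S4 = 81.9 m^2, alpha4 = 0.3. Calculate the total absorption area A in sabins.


Given surfaces:
  Surface 1: 35.4 * 0.41 = 14.514
  Surface 2: 69.6 * 0.64 = 44.544
  Surface 3: 21.1 * 0.32 = 6.752
  Surface 4: 81.9 * 0.3 = 24.57
Formula: A = sum(Si * alpha_i)
A = 14.514 + 44.544 + 6.752 + 24.57
A = 90.38

90.38 sabins


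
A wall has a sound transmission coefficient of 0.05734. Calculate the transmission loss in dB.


Given values:
  tau = 0.05734
Formula: TL = 10 * log10(1 / tau)
Compute 1 / tau = 1 / 0.05734 = 17.4398
Compute log10(17.4398) = 1.241542
TL = 10 * 1.241542 = 12.42

12.42 dB


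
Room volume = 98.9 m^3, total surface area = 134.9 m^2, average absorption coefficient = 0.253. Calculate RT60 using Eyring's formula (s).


Given values:
  V = 98.9 m^3, S = 134.9 m^2, alpha = 0.253
Formula: RT60 = 0.161 * V / (-S * ln(1 - alpha))
Compute ln(1 - 0.253) = ln(0.747) = -0.29169
Denominator: -134.9 * -0.29169 = 39.349
Numerator: 0.161 * 98.9 = 15.9229
RT60 = 15.9229 / 39.349 = 0.405

0.405 s


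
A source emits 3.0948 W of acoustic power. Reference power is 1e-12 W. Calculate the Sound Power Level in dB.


Given values:
  W = 3.0948 W
  W_ref = 1e-12 W
Formula: SWL = 10 * log10(W / W_ref)
Compute ratio: W / W_ref = 3094800000000
Compute log10: log10(3094800000000) = 12.490633
Multiply: SWL = 10 * 12.490633 = 124.91

124.91 dB


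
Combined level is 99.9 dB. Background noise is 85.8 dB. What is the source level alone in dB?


Given values:
  L_total = 99.9 dB, L_bg = 85.8 dB
Formula: L_source = 10 * log10(10^(L_total/10) - 10^(L_bg/10))
Convert to linear:
  10^(99.9/10) = 9772372209.5581
  10^(85.8/10) = 380189396.3206
Difference: 9772372209.5581 - 380189396.3206 = 9392182813.2375
L_source = 10 * log10(9392182813.2375) = 99.73

99.73 dB


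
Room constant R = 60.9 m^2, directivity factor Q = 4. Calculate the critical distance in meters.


Given values:
  R = 60.9 m^2, Q = 4
Formula: d_c = 0.141 * sqrt(Q * R)
Compute Q * R = 4 * 60.9 = 243.6
Compute sqrt(243.6) = 15.6077
d_c = 0.141 * 15.6077 = 2.201

2.201 m


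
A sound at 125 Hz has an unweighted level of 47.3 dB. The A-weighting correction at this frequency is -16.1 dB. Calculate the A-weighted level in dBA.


Given values:
  SPL = 47.3 dB
  A-weighting at 125 Hz = -16.1 dB
Formula: L_A = SPL + A_weight
L_A = 47.3 + (-16.1)
L_A = 31.2

31.2 dBA


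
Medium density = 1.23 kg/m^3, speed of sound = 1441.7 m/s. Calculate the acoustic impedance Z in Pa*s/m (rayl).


Given values:
  rho = 1.23 kg/m^3
  c = 1441.7 m/s
Formula: Z = rho * c
Z = 1.23 * 1441.7
Z = 1773.29

1773.29 rayl


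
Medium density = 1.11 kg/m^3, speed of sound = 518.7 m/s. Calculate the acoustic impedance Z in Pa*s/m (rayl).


Given values:
  rho = 1.11 kg/m^3
  c = 518.7 m/s
Formula: Z = rho * c
Z = 1.11 * 518.7
Z = 575.76

575.76 rayl


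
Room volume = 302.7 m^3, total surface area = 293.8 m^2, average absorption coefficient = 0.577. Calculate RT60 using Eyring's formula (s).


Given values:
  V = 302.7 m^3, S = 293.8 m^2, alpha = 0.577
Formula: RT60 = 0.161 * V / (-S * ln(1 - alpha))
Compute ln(1 - 0.577) = ln(0.423) = -0.860383
Denominator: -293.8 * -0.860383 = 252.7805
Numerator: 0.161 * 302.7 = 48.7347
RT60 = 48.7347 / 252.7805 = 0.193

0.193 s


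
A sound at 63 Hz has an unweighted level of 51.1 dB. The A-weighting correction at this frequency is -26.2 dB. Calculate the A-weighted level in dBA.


Given values:
  SPL = 51.1 dB
  A-weighting at 63 Hz = -26.2 dB
Formula: L_A = SPL + A_weight
L_A = 51.1 + (-26.2)
L_A = 24.9

24.9 dBA


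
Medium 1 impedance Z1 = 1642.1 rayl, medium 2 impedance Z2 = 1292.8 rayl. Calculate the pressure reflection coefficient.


Given values:
  Z1 = 1642.1 rayl, Z2 = 1292.8 rayl
Formula: R = (Z2 - Z1) / (Z2 + Z1)
Numerator: Z2 - Z1 = 1292.8 - 1642.1 = -349.3
Denominator: Z2 + Z1 = 1292.8 + 1642.1 = 2934.9
R = -349.3 / 2934.9 = -0.119

-0.119


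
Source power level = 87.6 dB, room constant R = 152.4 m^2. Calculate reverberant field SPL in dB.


Given values:
  Lw = 87.6 dB, R = 152.4 m^2
Formula: SPL = Lw + 10 * log10(4 / R)
Compute 4 / R = 4 / 152.4 = 0.026247
Compute 10 * log10(0.026247) = -15.8092
SPL = 87.6 + (-15.8092) = 71.79

71.79 dB


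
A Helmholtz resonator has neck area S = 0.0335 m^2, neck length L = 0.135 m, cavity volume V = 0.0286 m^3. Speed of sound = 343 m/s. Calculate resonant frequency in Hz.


Given values:
  S = 0.0335 m^2, L = 0.135 m, V = 0.0286 m^3, c = 343 m/s
Formula: f = (c / (2*pi)) * sqrt(S / (V * L))
Compute V * L = 0.0286 * 0.135 = 0.003861
Compute S / (V * L) = 0.0335 / 0.003861 = 8.6765
Compute sqrt(8.6765) = 2.94559
Compute c / (2*pi) = 343 / 6.283185 = 54.590148
f = 54.590148 * 2.94559 = 160.8

160.8 Hz


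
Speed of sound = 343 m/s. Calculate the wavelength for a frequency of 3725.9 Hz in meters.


Given values:
  c = 343 m/s, f = 3725.9 Hz
Formula: lambda = c / f
lambda = 343 / 3725.9
lambda = 0.0921

0.0921 m


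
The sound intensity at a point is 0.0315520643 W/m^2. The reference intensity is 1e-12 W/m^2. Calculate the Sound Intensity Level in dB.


Given values:
  I = 0.0315520643 W/m^2
  I_ref = 1e-12 W/m^2
Formula: SIL = 10 * log10(I / I_ref)
Compute ratio: I / I_ref = 31552064300
Compute log10: log10(31552064300) = 10.499028
Multiply: SIL = 10 * 10.499028 = 104.99

104.99 dB


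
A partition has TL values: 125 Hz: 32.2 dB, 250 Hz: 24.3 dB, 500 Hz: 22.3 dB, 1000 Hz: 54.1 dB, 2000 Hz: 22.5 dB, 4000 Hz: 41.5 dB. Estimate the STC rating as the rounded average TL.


Given TL values at each frequency:
  125 Hz: 32.2 dB
  250 Hz: 24.3 dB
  500 Hz: 22.3 dB
  1000 Hz: 54.1 dB
  2000 Hz: 22.5 dB
  4000 Hz: 41.5 dB
Formula: STC ~ round(average of TL values)
Sum = 32.2 + 24.3 + 22.3 + 54.1 + 22.5 + 41.5 = 196.9
Average = 196.9 / 6 = 32.82
Rounded: 33

33


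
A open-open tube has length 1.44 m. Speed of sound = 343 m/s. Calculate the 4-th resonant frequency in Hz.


Given values:
  Tube type: open-open, L = 1.44 m, c = 343 m/s, n = 4
Formula: f_n = n * c / (2 * L)
Compute 2 * L = 2 * 1.44 = 2.88
f = 4 * 343 / 2.88
f = 476.39

476.39 Hz


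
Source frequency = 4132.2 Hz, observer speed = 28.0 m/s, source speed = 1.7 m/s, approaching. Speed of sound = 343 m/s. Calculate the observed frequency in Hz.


Given values:
  f_s = 4132.2 Hz, v_o = 28.0 m/s, v_s = 1.7 m/s
  Direction: approaching
Formula: f_o = f_s * (c + v_o) / (c - v_s)
Numerator: c + v_o = 343 + 28.0 = 371.0
Denominator: c - v_s = 343 - 1.7 = 341.3
f_o = 4132.2 * 371.0 / 341.3 = 4491.78

4491.78 Hz


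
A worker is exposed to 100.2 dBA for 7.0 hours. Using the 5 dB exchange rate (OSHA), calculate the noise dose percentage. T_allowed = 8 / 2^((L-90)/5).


Given values:
  L = 100.2 dBA, T = 7.0 hours
Formula: T_allowed = 8 / 2^((L - 90) / 5)
Compute exponent: (100.2 - 90) / 5 = 2.04
Compute 2^(2.04) = 4.112455
T_allowed = 8 / 4.112455 = 1.94531 hours
Dose = (T / T_allowed) * 100
Dose = (7.0 / 1.94531) * 100 = 359.84

359.84 %


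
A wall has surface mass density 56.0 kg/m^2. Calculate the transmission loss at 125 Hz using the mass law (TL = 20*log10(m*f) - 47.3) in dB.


Given values:
  m = 56.0 kg/m^2, f = 125 Hz
Formula: TL = 20 * log10(m * f) - 47.3
Compute m * f = 56.0 * 125 = 7000.0
Compute log10(7000.0) = 3.845098
Compute 20 * 3.845098 = 76.902
TL = 76.902 - 47.3 = 29.6

29.6 dB


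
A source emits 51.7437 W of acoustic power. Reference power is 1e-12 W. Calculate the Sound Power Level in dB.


Given values:
  W = 51.7437 W
  W_ref = 1e-12 W
Formula: SWL = 10 * log10(W / W_ref)
Compute ratio: W / W_ref = 51743700000000
Compute log10: log10(51743700000000) = 13.713857
Multiply: SWL = 10 * 13.713857 = 137.14

137.14 dB


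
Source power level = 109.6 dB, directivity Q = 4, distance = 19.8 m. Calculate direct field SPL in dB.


Given values:
  Lw = 109.6 dB, Q = 4, r = 19.8 m
Formula: SPL = Lw + 10 * log10(Q / (4 * pi * r^2))
Compute 4 * pi * r^2 = 4 * pi * 19.8^2 = 4926.5199
Compute Q / denom = 4 / 4926.5199 = 0.00081193
Compute 10 * log10(0.00081193) = -30.9048
SPL = 109.6 + (-30.9048) = 78.7

78.7 dB


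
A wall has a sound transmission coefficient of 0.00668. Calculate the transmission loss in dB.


Given values:
  tau = 0.00668
Formula: TL = 10 * log10(1 / tau)
Compute 1 / tau = 1 / 0.00668 = 149.7006
Compute log10(149.7006) = 2.175224
TL = 10 * 2.175224 = 21.75

21.75 dB


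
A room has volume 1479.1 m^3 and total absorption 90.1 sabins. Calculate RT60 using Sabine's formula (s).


Given values:
  V = 1479.1 m^3
  A = 90.1 sabins
Formula: RT60 = 0.161 * V / A
Numerator: 0.161 * 1479.1 = 238.1351
RT60 = 238.1351 / 90.1 = 2.643

2.643 s


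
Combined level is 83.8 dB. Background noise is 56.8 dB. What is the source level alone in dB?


Given values:
  L_total = 83.8 dB, L_bg = 56.8 dB
Formula: L_source = 10 * log10(10^(L_total/10) - 10^(L_bg/10))
Convert to linear:
  10^(83.8/10) = 239883291.9019
  10^(56.8/10) = 478630.0923
Difference: 239883291.9019 - 478630.0923 = 239404661.8096
L_source = 10 * log10(239404661.8096) = 83.79

83.79 dB


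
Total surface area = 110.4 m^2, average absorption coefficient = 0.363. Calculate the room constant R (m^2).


Given values:
  S = 110.4 m^2, alpha = 0.363
Formula: R = S * alpha / (1 - alpha)
Numerator: 110.4 * 0.363 = 40.0752
Denominator: 1 - 0.363 = 0.637
R = 40.0752 / 0.637 = 62.91

62.91 m^2


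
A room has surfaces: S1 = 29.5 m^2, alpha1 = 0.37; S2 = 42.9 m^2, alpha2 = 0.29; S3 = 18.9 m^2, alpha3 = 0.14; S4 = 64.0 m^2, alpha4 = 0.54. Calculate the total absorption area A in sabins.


Given surfaces:
  Surface 1: 29.5 * 0.37 = 10.915
  Surface 2: 42.9 * 0.29 = 12.441
  Surface 3: 18.9 * 0.14 = 2.646
  Surface 4: 64.0 * 0.54 = 34.56
Formula: A = sum(Si * alpha_i)
A = 10.915 + 12.441 + 2.646 + 34.56
A = 60.56

60.56 sabins


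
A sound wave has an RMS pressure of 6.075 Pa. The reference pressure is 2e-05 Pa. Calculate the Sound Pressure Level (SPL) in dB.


Given values:
  p = 6.075 Pa
  p_ref = 2e-05 Pa
Formula: SPL = 20 * log10(p / p_ref)
Compute ratio: p / p_ref = 6.075 / 2e-05 = 303750
Compute log10: log10(303750) = 5.482516
Multiply: SPL = 20 * 5.482516 = 109.65

109.65 dB


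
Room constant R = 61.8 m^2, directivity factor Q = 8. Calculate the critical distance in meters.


Given values:
  R = 61.8 m^2, Q = 8
Formula: d_c = 0.141 * sqrt(Q * R)
Compute Q * R = 8 * 61.8 = 494.4
Compute sqrt(494.4) = 22.2351
d_c = 0.141 * 22.2351 = 3.135

3.135 m


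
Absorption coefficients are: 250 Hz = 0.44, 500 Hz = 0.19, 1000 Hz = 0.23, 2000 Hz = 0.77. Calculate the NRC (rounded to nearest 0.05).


Given values:
  a_250 = 0.44, a_500 = 0.19
  a_1000 = 0.23, a_2000 = 0.77
Formula: NRC = (a250 + a500 + a1000 + a2000) / 4
Sum = 0.44 + 0.19 + 0.23 + 0.77 = 1.63
NRC = 1.63 / 4 = 0.4075
Rounded to nearest 0.05: 0.4

0.4


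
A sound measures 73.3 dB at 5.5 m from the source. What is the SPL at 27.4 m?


Given values:
  SPL1 = 73.3 dB, r1 = 5.5 m, r2 = 27.4 m
Formula: SPL2 = SPL1 - 20 * log10(r2 / r1)
Compute ratio: r2 / r1 = 27.4 / 5.5 = 4.9818
Compute log10: log10(4.9818) = 0.697386
Compute drop: 20 * 0.697386 = 13.9477
SPL2 = 73.3 - 13.9477 = 59.35

59.35 dB


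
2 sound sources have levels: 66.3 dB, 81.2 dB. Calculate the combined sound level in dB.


Formula: L_total = 10 * log10( sum(10^(Li/10)) )
  Source 1: 10^(66.3/10) = 4265795.188
  Source 2: 10^(81.2/10) = 131825673.8556
Sum of linear values = 136091469.0436
L_total = 10 * log10(136091469.0436) = 81.34

81.34 dB


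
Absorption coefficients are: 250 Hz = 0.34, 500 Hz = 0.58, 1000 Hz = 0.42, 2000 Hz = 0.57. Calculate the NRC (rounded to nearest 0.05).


Given values:
  a_250 = 0.34, a_500 = 0.58
  a_1000 = 0.42, a_2000 = 0.57
Formula: NRC = (a250 + a500 + a1000 + a2000) / 4
Sum = 0.34 + 0.58 + 0.42 + 0.57 = 1.91
NRC = 1.91 / 4 = 0.4775
Rounded to nearest 0.05: 0.5

0.5


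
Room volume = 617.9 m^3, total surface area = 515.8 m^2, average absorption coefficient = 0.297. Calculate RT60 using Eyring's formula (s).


Given values:
  V = 617.9 m^3, S = 515.8 m^2, alpha = 0.297
Formula: RT60 = 0.161 * V / (-S * ln(1 - alpha))
Compute ln(1 - 0.297) = ln(0.703) = -0.352398
Denominator: -515.8 * -0.352398 = 181.7669
Numerator: 0.161 * 617.9 = 99.4819
RT60 = 99.4819 / 181.7669 = 0.547

0.547 s


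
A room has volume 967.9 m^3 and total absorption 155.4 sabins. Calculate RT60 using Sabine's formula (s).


Given values:
  V = 967.9 m^3
  A = 155.4 sabins
Formula: RT60 = 0.161 * V / A
Numerator: 0.161 * 967.9 = 155.8319
RT60 = 155.8319 / 155.4 = 1.003

1.003 s


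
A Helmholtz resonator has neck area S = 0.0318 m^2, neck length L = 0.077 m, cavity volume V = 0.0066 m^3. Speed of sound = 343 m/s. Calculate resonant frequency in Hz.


Given values:
  S = 0.0318 m^2, L = 0.077 m, V = 0.0066 m^3, c = 343 m/s
Formula: f = (c / (2*pi)) * sqrt(S / (V * L))
Compute V * L = 0.0066 * 0.077 = 0.0005082
Compute S / (V * L) = 0.0318 / 0.0005082 = 62.5738
Compute sqrt(62.5738) = 7.91036
Compute c / (2*pi) = 343 / 6.283185 = 54.590148
f = 54.590148 * 7.91036 = 431.83

431.83 Hz


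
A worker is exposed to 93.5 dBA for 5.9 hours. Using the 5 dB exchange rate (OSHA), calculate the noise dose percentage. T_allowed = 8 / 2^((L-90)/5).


Given values:
  L = 93.5 dBA, T = 5.9 hours
Formula: T_allowed = 8 / 2^((L - 90) / 5)
Compute exponent: (93.5 - 90) / 5 = 0.7
Compute 2^(0.7) = 1.624505
T_allowed = 8 / 1.624505 = 4.924577 hours
Dose = (T / T_allowed) * 100
Dose = (5.9 / 4.924577) * 100 = 119.81

119.81 %


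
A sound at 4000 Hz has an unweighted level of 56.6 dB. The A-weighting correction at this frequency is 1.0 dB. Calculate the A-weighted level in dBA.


Given values:
  SPL = 56.6 dB
  A-weighting at 4000 Hz = 1.0 dB
Formula: L_A = SPL + A_weight
L_A = 56.6 + (1.0)
L_A = 57.6

57.6 dBA


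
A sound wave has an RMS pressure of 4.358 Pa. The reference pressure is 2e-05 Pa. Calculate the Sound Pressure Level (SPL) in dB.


Given values:
  p = 4.358 Pa
  p_ref = 2e-05 Pa
Formula: SPL = 20 * log10(p / p_ref)
Compute ratio: p / p_ref = 4.358 / 2e-05 = 217900
Compute log10: log10(217900) = 5.338257
Multiply: SPL = 20 * 5.338257 = 106.77

106.77 dB


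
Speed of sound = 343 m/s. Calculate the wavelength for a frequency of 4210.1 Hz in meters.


Given values:
  c = 343 m/s, f = 4210.1 Hz
Formula: lambda = c / f
lambda = 343 / 4210.1
lambda = 0.0815

0.0815 m


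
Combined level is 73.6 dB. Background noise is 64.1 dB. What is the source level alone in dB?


Given values:
  L_total = 73.6 dB, L_bg = 64.1 dB
Formula: L_source = 10 * log10(10^(L_total/10) - 10^(L_bg/10))
Convert to linear:
  10^(73.6/10) = 22908676.5277
  10^(64.1/10) = 2570395.7828
Difference: 22908676.5277 - 2570395.7828 = 20338280.7449
L_source = 10 * log10(20338280.7449) = 73.08

73.08 dB


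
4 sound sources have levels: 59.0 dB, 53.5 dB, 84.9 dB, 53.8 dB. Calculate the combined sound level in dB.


Formula: L_total = 10 * log10( sum(10^(Li/10)) )
  Source 1: 10^(59.0/10) = 794328.2347
  Source 2: 10^(53.5/10) = 223872.1139
  Source 3: 10^(84.9/10) = 309029543.2514
  Source 4: 10^(53.8/10) = 239883.2919
Sum of linear values = 310287626.8919
L_total = 10 * log10(310287626.8919) = 84.92

84.92 dB


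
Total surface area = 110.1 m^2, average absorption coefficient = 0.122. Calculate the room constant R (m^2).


Given values:
  S = 110.1 m^2, alpha = 0.122
Formula: R = S * alpha / (1 - alpha)
Numerator: 110.1 * 0.122 = 13.4322
Denominator: 1 - 0.122 = 0.878
R = 13.4322 / 0.878 = 15.3

15.3 m^2


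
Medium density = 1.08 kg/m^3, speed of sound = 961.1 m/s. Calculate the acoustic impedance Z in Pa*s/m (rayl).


Given values:
  rho = 1.08 kg/m^3
  c = 961.1 m/s
Formula: Z = rho * c
Z = 1.08 * 961.1
Z = 1037.99

1037.99 rayl


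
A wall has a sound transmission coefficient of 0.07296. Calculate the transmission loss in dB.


Given values:
  tau = 0.07296
Formula: TL = 10 * log10(1 / tau)
Compute 1 / tau = 1 / 0.07296 = 13.7061
Compute log10(13.7061) = 1.136914
TL = 10 * 1.136914 = 11.37

11.37 dB


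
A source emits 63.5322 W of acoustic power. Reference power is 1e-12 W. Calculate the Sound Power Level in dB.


Given values:
  W = 63.5322 W
  W_ref = 1e-12 W
Formula: SWL = 10 * log10(W / W_ref)
Compute ratio: W / W_ref = 63532200000000
Compute log10: log10(63532200000000) = 13.802994
Multiply: SWL = 10 * 13.802994 = 138.03

138.03 dB


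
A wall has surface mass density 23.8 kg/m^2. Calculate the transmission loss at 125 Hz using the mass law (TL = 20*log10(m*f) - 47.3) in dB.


Given values:
  m = 23.8 kg/m^2, f = 125 Hz
Formula: TL = 20 * log10(m * f) - 47.3
Compute m * f = 23.8 * 125 = 2975.0
Compute log10(2975.0) = 3.473487
Compute 20 * 3.473487 = 69.4697
TL = 69.4697 - 47.3 = 22.17

22.17 dB


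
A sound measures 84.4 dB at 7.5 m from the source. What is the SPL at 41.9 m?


Given values:
  SPL1 = 84.4 dB, r1 = 7.5 m, r2 = 41.9 m
Formula: SPL2 = SPL1 - 20 * log10(r2 / r1)
Compute ratio: r2 / r1 = 41.9 / 7.5 = 5.5867
Compute log10: log10(5.5867) = 0.747155
Compute drop: 20 * 0.747155 = 14.9431
SPL2 = 84.4 - 14.9431 = 69.46

69.46 dB


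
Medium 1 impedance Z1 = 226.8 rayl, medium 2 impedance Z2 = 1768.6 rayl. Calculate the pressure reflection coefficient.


Given values:
  Z1 = 226.8 rayl, Z2 = 1768.6 rayl
Formula: R = (Z2 - Z1) / (Z2 + Z1)
Numerator: Z2 - Z1 = 1768.6 - 226.8 = 1541.8
Denominator: Z2 + Z1 = 1768.6 + 226.8 = 1995.4
R = 1541.8 / 1995.4 = 0.7727

0.7727


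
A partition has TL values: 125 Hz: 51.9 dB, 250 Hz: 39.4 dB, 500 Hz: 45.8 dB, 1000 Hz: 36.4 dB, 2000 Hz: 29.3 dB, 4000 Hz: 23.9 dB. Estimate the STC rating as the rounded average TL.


Given TL values at each frequency:
  125 Hz: 51.9 dB
  250 Hz: 39.4 dB
  500 Hz: 45.8 dB
  1000 Hz: 36.4 dB
  2000 Hz: 29.3 dB
  4000 Hz: 23.9 dB
Formula: STC ~ round(average of TL values)
Sum = 51.9 + 39.4 + 45.8 + 36.4 + 29.3 + 23.9 = 226.7
Average = 226.7 / 6 = 37.78
Rounded: 38

38


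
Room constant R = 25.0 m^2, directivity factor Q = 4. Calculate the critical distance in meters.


Given values:
  R = 25.0 m^2, Q = 4
Formula: d_c = 0.141 * sqrt(Q * R)
Compute Q * R = 4 * 25.0 = 100.0
Compute sqrt(100.0) = 10.0
d_c = 0.141 * 10.0 = 1.41

1.41 m


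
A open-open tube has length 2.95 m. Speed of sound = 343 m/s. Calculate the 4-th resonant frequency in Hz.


Given values:
  Tube type: open-open, L = 2.95 m, c = 343 m/s, n = 4
Formula: f_n = n * c / (2 * L)
Compute 2 * L = 2 * 2.95 = 5.9
f = 4 * 343 / 5.9
f = 232.54

232.54 Hz


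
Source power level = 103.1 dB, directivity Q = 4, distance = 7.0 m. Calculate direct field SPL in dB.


Given values:
  Lw = 103.1 dB, Q = 4, r = 7.0 m
Formula: SPL = Lw + 10 * log10(Q / (4 * pi * r^2))
Compute 4 * pi * r^2 = 4 * pi * 7.0^2 = 615.7522
Compute Q / denom = 4 / 615.7522 = 0.00649612
Compute 10 * log10(0.00649612) = -21.8735
SPL = 103.1 + (-21.8735) = 81.23

81.23 dB


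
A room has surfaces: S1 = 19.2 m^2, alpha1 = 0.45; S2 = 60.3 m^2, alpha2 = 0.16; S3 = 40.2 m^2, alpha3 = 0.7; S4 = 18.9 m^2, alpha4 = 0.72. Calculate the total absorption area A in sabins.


Given surfaces:
  Surface 1: 19.2 * 0.45 = 8.64
  Surface 2: 60.3 * 0.16 = 9.648
  Surface 3: 40.2 * 0.7 = 28.14
  Surface 4: 18.9 * 0.72 = 13.608
Formula: A = sum(Si * alpha_i)
A = 8.64 + 9.648 + 28.14 + 13.608
A = 60.04

60.04 sabins


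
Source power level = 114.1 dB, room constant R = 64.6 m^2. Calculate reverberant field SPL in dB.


Given values:
  Lw = 114.1 dB, R = 64.6 m^2
Formula: SPL = Lw + 10 * log10(4 / R)
Compute 4 / R = 4 / 64.6 = 0.06192
Compute 10 * log10(0.06192) = -12.0817
SPL = 114.1 + (-12.0817) = 102.02

102.02 dB


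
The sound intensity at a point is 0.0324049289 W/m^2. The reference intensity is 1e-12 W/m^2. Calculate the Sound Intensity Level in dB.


Given values:
  I = 0.0324049289 W/m^2
  I_ref = 1e-12 W/m^2
Formula: SIL = 10 * log10(I / I_ref)
Compute ratio: I / I_ref = 32404928900
Compute log10: log10(32404928900) = 10.510611
Multiply: SIL = 10 * 10.510611 = 105.11

105.11 dB


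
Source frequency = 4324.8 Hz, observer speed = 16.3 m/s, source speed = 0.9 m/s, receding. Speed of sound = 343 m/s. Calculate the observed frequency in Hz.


Given values:
  f_s = 4324.8 Hz, v_o = 16.3 m/s, v_s = 0.9 m/s
  Direction: receding
Formula: f_o = f_s * (c - v_o) / (c + v_s)
Numerator: c - v_o = 343 - 16.3 = 326.7
Denominator: c + v_s = 343 + 0.9 = 343.9
f_o = 4324.8 * 326.7 / 343.9 = 4108.5

4108.5 Hz


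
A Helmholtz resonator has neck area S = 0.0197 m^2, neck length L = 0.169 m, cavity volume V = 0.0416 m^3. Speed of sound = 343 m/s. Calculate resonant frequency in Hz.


Given values:
  S = 0.0197 m^2, L = 0.169 m, V = 0.0416 m^3, c = 343 m/s
Formula: f = (c / (2*pi)) * sqrt(S / (V * L))
Compute V * L = 0.0416 * 0.169 = 0.0070304
Compute S / (V * L) = 0.0197 / 0.0070304 = 2.8021
Compute sqrt(2.8021) = 1.673947
Compute c / (2*pi) = 343 / 6.283185 = 54.590148
f = 54.590148 * 1.673947 = 91.38

91.38 Hz


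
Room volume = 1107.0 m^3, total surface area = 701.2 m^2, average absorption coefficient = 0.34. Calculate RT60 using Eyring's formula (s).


Given values:
  V = 1107.0 m^3, S = 701.2 m^2, alpha = 0.34
Formula: RT60 = 0.161 * V / (-S * ln(1 - alpha))
Compute ln(1 - 0.34) = ln(0.66) = -0.415515
Denominator: -701.2 * -0.415515 = 291.3591
Numerator: 0.161 * 1107.0 = 178.227
RT60 = 178.227 / 291.3591 = 0.612

0.612 s


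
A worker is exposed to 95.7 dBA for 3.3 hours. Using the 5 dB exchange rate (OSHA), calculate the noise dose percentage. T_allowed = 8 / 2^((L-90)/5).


Given values:
  L = 95.7 dBA, T = 3.3 hours
Formula: T_allowed = 8 / 2^((L - 90) / 5)
Compute exponent: (95.7 - 90) / 5 = 1.14
Compute 2^(1.14) = 2.20381
T_allowed = 8 / 2.20381 = 3.630077 hours
Dose = (T / T_allowed) * 100
Dose = (3.3 / 3.630077) * 100 = 90.91

90.91 %


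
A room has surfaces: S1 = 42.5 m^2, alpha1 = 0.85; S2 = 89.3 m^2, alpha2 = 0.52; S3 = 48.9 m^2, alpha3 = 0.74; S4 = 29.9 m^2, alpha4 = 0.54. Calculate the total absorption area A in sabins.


Given surfaces:
  Surface 1: 42.5 * 0.85 = 36.125
  Surface 2: 89.3 * 0.52 = 46.436
  Surface 3: 48.9 * 0.74 = 36.186
  Surface 4: 29.9 * 0.54 = 16.146
Formula: A = sum(Si * alpha_i)
A = 36.125 + 46.436 + 36.186 + 16.146
A = 134.89

134.89 sabins


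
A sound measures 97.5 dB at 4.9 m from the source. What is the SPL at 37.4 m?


Given values:
  SPL1 = 97.5 dB, r1 = 4.9 m, r2 = 37.4 m
Formula: SPL2 = SPL1 - 20 * log10(r2 / r1)
Compute ratio: r2 / r1 = 37.4 / 4.9 = 7.6327
Compute log10: log10(7.6327) = 0.882678
Compute drop: 20 * 0.882678 = 17.6536
SPL2 = 97.5 - 17.6536 = 79.85

79.85 dB


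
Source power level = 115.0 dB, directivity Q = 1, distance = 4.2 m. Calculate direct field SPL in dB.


Given values:
  Lw = 115.0 dB, Q = 1, r = 4.2 m
Formula: SPL = Lw + 10 * log10(Q / (4 * pi * r^2))
Compute 4 * pi * r^2 = 4 * pi * 4.2^2 = 221.6708
Compute Q / denom = 1 / 221.6708 = 0.00451119
Compute 10 * log10(0.00451119) = -23.4571
SPL = 115.0 + (-23.4571) = 91.54

91.54 dB


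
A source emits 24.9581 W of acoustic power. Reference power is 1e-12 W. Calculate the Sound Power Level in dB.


Given values:
  W = 24.9581 W
  W_ref = 1e-12 W
Formula: SWL = 10 * log10(W / W_ref)
Compute ratio: W / W_ref = 24958100000000
Compute log10: log10(24958100000000) = 13.397212
Multiply: SWL = 10 * 13.397212 = 133.97

133.97 dB


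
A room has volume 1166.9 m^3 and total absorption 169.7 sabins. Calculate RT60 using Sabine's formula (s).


Given values:
  V = 1166.9 m^3
  A = 169.7 sabins
Formula: RT60 = 0.161 * V / A
Numerator: 0.161 * 1166.9 = 187.8709
RT60 = 187.8709 / 169.7 = 1.107

1.107 s


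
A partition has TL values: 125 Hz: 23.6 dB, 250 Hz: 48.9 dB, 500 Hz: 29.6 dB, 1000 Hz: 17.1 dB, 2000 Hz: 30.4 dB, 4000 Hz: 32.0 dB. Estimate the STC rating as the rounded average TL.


Given TL values at each frequency:
  125 Hz: 23.6 dB
  250 Hz: 48.9 dB
  500 Hz: 29.6 dB
  1000 Hz: 17.1 dB
  2000 Hz: 30.4 dB
  4000 Hz: 32.0 dB
Formula: STC ~ round(average of TL values)
Sum = 23.6 + 48.9 + 29.6 + 17.1 + 30.4 + 32.0 = 181.6
Average = 181.6 / 6 = 30.27
Rounded: 30

30


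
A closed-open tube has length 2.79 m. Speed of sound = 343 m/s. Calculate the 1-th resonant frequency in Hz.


Given values:
  Tube type: closed-open, L = 2.79 m, c = 343 m/s, n = 1
Formula: f_n = (2n - 1) * c / (4 * L)
Compute 2n - 1 = 2*1 - 1 = 1
Compute 4 * L = 4 * 2.79 = 11.16
f = 1 * 343 / 11.16
f = 30.73

30.73 Hz
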